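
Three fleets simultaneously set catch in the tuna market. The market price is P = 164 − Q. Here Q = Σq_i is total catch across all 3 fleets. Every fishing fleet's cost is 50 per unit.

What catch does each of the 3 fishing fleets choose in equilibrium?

28.5

A representative fishing fleet's profit is π_i = q_i(164 − Q) − 50q_i, with Q = q_i + Σ_{j≠i} q_j.
First-order condition: 114 − 2q_i − Σ_{j≠i} q_j = 0.
With identical fishing fleets, set every q_j = q: then 114 − 2q − 2q = 0, i.e. q = 114/4 = 28.5.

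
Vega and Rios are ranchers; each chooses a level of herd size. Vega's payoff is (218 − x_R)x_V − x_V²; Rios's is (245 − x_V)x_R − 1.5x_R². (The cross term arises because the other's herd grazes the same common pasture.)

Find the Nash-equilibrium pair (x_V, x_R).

81.8, 54.4

Expanding Vega's payoff: 218x_V − x_Rx_V − x_V².
∂π/∂x_V = 218 − x_R − 2x_V = 0, so x_V = 109 − 0.5x_R.
Likewise for Rios: x_R = 245/3 − (1/3)x_V.
Substituting the second reaction function into the first: x_V = 109 − 0.5(245/3 − (1/3)x_V), which gives (5/6)x_V = 409/6 ⇒ x_V = 81.8.
Then x_R = 245/3 − (1/3)·81.8 = 54.4.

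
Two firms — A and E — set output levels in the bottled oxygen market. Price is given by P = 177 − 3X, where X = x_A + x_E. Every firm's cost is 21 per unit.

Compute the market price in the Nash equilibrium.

Firm A's profit: π = x_A(177 − 3(x_A + x_E)) − 21x_A.
∂π/∂x_A = 156 − 6x_A − 3x_E = 0, so x_A = 26 − 0.5x_E.
The game is symmetric, so in equilibrium x_E = x_A: the reaction function gives 1.5x_A = 26, hence x_A = 52/3.
Equilibrium price: P = 177 − 3·(104/3) = 73.

73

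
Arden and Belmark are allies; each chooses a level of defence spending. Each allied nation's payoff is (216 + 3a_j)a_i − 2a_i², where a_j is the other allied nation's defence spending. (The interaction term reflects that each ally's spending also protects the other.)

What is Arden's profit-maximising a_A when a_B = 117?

141.75

Arden's payoff is (216 + 3a_B)a_A − 2a_A².
∂π/∂a_A = 216 + 3a_B − 4a_A = 0, so a_A = 54 + 0.75a_B.
At a_B = 117: a_A = 54 + 0.75·117 = 141.75.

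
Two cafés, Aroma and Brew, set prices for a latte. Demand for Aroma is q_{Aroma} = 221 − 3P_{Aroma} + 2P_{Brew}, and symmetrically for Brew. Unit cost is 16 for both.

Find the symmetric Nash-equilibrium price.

Aroma's profit: π = (P_{Aroma} − 16)(221 − 3P_{Aroma} + 2P_{Brew}).
∂π/∂P_{Aroma} = 269 − 6P_{Aroma} + 2P_{Brew} = 0 ⇒ P_{Aroma} = 269/6 + (1/3)P_{Brew}.
The game is symmetric, so in equilibrium P_{Brew} = P_{Aroma}: the reaction function gives (2/3)P_{Aroma} = 269/6, hence P_{Aroma} = 67.25.

67.25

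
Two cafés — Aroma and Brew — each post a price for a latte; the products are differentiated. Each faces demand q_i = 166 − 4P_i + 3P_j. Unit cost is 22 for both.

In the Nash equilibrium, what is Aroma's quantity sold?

115.2

Aroma's profit: π = (P_{Aroma} − 22)(166 − 4P_{Aroma} + 3P_{Brew}).
∂π/∂P_{Aroma} = 254 − 8P_{Aroma} + 3P_{Brew} = 0 ⇒ P_{Aroma} = 31.75 + 0.375P_{Brew}.
By symmetry P_{Brew} = P_{Aroma}; substituting into the reaction function, 0.625P_{Aroma} = 31.75 and P_{Aroma} = 50.8.
q_{Aroma} = 166 − 4·50.8 + 3·50.8 = 115.2.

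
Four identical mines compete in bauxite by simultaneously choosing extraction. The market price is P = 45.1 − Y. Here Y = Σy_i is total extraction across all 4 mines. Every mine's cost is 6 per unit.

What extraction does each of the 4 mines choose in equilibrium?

7.82

A representative mine's profit is π_i = y_i(45.1 − Y) − 6y_i, with Y = y_i + Σ_{j≠i} y_j.
First-order condition: 39.1 − 2y_i − Σ_{j≠i} y_j = 0.
With identical mines, set every y_j = y: then 39.1 − 2y − 3y = 0, i.e. y = 39.1/5 = 7.82.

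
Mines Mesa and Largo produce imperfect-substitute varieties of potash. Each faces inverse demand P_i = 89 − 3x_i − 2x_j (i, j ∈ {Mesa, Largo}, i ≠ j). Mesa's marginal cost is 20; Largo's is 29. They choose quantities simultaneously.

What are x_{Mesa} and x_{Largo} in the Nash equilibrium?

Mine Mesa's profit: π = x_{Mesa}(89 − 3x_{Mesa} − 2x_{Largo}) − 20x_{Mesa}.
∂π/∂x_{Mesa} = 69 − 6x_{Mesa} − 2x_{Largo} = 0 ⇒ x_{Mesa} = 11.5 − (1/3)x_{Largo}.
Similarly x_{Largo} = 10 − (1/3)x_{Mesa}.
Plugging x_{Largo} into Mesa's best response: x_{Mesa} = 11.5 − (1/3)(10 − (1/3)x_{Mesa}) ⇒ (8/9)x_{Mesa} = 49/6, so x_{Mesa} = 9.1875.
Then x_{Largo} = 10 − (1/3)·9.1875 = 6.9375.

9.1875, 6.9375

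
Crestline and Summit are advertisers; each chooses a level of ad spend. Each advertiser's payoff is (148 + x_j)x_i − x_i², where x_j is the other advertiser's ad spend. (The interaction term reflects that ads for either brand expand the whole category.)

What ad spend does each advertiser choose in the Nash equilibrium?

148

Crestline's payoff is (148 + x_S)x_C − x_C².
∂π/∂x_C = 148 + x_S − 2x_C = 0, so x_C = 74 + 0.5x_S.
Setting x_C = x_S in the reaction function: x_C = 74 + 0.5x_C, so x_C = 74 / 0.5 = 148.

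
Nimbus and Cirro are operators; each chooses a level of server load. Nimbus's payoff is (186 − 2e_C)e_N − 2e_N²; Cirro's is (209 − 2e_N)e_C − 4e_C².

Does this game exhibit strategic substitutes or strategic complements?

Expanding Nimbus's payoff: 186e_N − 2e_Ce_N − 2e_N².
∂π/∂e_N = 186 − 2e_C − 4e_N = 0, so e_N = 46.5 − 0.5e_C.
The best-response slope de_N/de_C = −0.5 < 0: the reaction function is downward-sloping, so the choices are strategic substitutes.

strategic substitutes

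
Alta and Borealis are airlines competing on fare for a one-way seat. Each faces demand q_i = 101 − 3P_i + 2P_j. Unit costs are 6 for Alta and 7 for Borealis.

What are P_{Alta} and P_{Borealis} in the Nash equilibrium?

29.9375, 30.3125

Alta's profit: π = (P_{Alta} − 6)(101 − 3P_{Alta} + 2P_{Borealis}).
∂π/∂P_{Alta} = 119 − 6P_{Alta} + 2P_{Borealis} = 0 ⇒ P_{Alta} = 119/6 + (1/3)P_{Borealis}.
Similarly P_{Borealis} = 61/3 + (1/3)P_{Alta}.
Plugging P_{Borealis} into Alta's best response: P_{Alta} = 119/6 + (1/3)(61/3 + (1/3)P_{Alta}) ⇒ (8/9)P_{Alta} = 479/18, so P_{Alta} = 29.9375.
Then P_{Borealis} = 61/3 + (1/3)·29.9375 = 30.3125.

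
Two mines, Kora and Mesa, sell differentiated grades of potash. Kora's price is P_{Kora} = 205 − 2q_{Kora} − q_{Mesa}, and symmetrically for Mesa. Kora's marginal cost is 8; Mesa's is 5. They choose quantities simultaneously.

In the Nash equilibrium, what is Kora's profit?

3073.28

Mine Kora's profit: π = q_{Kora}(205 − 2q_{Kora} − q_{Mesa}) − 8q_{Kora}.
∂π/∂q_{Kora} = 197 − 4q_{Kora} − q_{Mesa} = 0 ⇒ q_{Kora} = 49.25 − 0.25q_{Mesa}.
Similarly q_{Mesa} = 50 − 0.25q_{Kora}.
Substituting the second reaction function into the first: q_{Kora} = 49.25 − 0.25(50 − 0.25q_{Kora}), which gives 0.9375q_{Kora} = 36.75 ⇒ q_{Kora} = 39.2.
Then q_{Mesa} = 50 − 0.25·39.2 = 40.2.
P_{Kora} = 205 − 2·39.2 − 40.2 = 86.4.
Profit = (86.4 − 8)·39.2 = 3073.28.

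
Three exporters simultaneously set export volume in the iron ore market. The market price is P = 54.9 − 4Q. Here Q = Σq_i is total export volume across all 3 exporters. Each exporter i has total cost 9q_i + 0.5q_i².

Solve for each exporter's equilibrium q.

2.7

A representative exporter's profit is π_i = q_i(54.9 − 4Q) − 9q_i − 0.5q_i², with Q = q_i + Σ_{j≠i} q_j.
First-order condition: 45.9 − 9q_i − 4Σ_{j≠i} q_j = 0.
With identical exporters, set every q_j = q: then 45.9 − 9q − 8q = 0, i.e. q = 45.9/17 = 2.7.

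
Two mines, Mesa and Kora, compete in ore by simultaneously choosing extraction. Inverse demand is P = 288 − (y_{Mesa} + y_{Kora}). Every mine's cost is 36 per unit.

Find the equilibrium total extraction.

Mine Mesa's profit: π = y_{Mesa}(288 − (y_{Mesa} + y_{Kora})) − 36y_{Mesa}.
∂π/∂y_{Mesa} = 252 − 2y_{Mesa} − y_{Kora} = 0, so y_{Mesa} = 126 − 0.5y_{Kora}.
The game is symmetric, so in equilibrium y_{Kora} = y_{Mesa}: the reaction function gives 1.5y_{Mesa} = 126, hence y_{Mesa} = 84.
Total extraction: 84 + 84 = 168.

168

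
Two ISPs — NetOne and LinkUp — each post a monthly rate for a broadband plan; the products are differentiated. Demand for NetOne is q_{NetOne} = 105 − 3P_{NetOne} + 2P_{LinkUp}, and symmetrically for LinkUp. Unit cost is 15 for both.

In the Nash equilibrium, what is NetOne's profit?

NetOne's profit: π = (P_{NetOne} − 15)(105 − 3P_{NetOne} + 2P_{LinkUp}).
∂π/∂P_{NetOne} = 150 − 6P_{NetOne} + 2P_{LinkUp} = 0 ⇒ P_{NetOne} = 25 + (1/3)P_{LinkUp}.
The game is symmetric, so in equilibrium P_{LinkUp} = P_{NetOne}: the reaction function gives (2/3)P_{NetOne} = 25, hence P_{NetOne} = 37.5.
q_{NetOne} = 105 − 3·37.5 + 2·37.5 = 67.5.
Profit = (37.5 − 15)·67.5 = 1518.75.

1518.75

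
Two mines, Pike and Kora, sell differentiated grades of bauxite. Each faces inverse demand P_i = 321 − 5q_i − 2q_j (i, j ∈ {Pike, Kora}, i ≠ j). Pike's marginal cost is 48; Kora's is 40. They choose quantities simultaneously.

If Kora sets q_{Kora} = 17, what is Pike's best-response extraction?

Mine Pike's profit: π = q_{Pike}(321 − 5q_{Pike} − 2q_{Kora}) − 48q_{Pike}.
∂π/∂q_{Pike} = 273 − 10q_{Pike} − 2q_{Kora} = 0 ⇒ q_{Pike} = 27.3 − 0.2q_{Kora}.
At q_{Kora} = 17: q_{Pike} = 27.3 − 0.2·17 = 23.9.

23.9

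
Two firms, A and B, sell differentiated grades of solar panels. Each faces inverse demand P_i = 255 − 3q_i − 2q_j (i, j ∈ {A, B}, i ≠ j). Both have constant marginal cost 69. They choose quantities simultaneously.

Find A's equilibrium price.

Firm A's profit: π = q_A(255 − 3q_A − 2q_B) − 69q_A.
∂π/∂q_A = 186 − 6q_A − 2q_B = 0 ⇒ q_A = 31 − (1/3)q_B.
The game is symmetric, so in equilibrium q_B = q_A: the reaction function gives (4/3)q_A = 31, hence q_A = 23.25.
P_A = 255 − 3·23.25 − 2·23.25 = 138.75.

138.75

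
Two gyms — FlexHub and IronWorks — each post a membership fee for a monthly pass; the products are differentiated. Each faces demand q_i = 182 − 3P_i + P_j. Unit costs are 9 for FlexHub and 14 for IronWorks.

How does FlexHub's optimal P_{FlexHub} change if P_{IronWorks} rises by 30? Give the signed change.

FlexHub's profit: π = (P_{FlexHub} − 9)(182 − 3P_{FlexHub} + P_{IronWorks}).
∂π/∂P_{FlexHub} = 209 − 6P_{FlexHub} + P_{IronWorks} = 0 ⇒ P_{FlexHub} = 209/6 + (1/6)P_{IronWorks}.
The reaction-function slope is 1/6, so a 30-unit rise in P_{IronWorks} moves P_{FlexHub} by 1/6 × 30 = 5. FlexHub's best response rises — the actions are strategic complements.

5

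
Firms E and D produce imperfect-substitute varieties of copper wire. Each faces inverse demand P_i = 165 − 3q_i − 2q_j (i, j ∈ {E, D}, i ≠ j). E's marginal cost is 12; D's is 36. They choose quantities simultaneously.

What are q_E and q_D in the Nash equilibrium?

Firm E's profit: π = q_E(165 − 3q_E − 2q_D) − 12q_E.
∂π/∂q_E = 153 − 6q_E − 2q_D = 0 ⇒ q_E = 25.5 − (1/3)q_D.
Similarly q_D = 21.5 − (1/3)q_E.
Solving the two reaction functions simultaneously: (1 − (−1/3)(−1/3))q_E = 25.5 − (1/3)·21.5, so (8/9)q_E = 55/3 and q_E = 20.625.
Then q_D = 21.5 − (1/3)·20.625 = 14.625.

20.625, 14.625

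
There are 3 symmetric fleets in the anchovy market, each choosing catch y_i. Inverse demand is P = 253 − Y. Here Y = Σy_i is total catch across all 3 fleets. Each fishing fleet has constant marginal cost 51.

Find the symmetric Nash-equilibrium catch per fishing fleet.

A representative fishing fleet's profit is π_i = y_i(253 − Y) − 51y_i, with Y = y_i + Σ_{j≠i} y_j.
First-order condition: 202 − 2y_i − Σ_{j≠i} y_j = 0.
In a symmetric equilibrium every fishing fleet chooses the same y, so Σ_{j≠i} y_j = 2y. The condition becomes 202 − 4y = 0, giving y = 202/4 = 50.5.

50.5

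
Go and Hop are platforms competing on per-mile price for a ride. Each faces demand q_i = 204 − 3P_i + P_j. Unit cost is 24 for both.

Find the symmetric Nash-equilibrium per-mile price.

Go's profit: π = (P_{Go} − 24)(204 − 3P_{Go} + P_{Hop}).
∂π/∂P_{Go} = 276 − 6P_{Go} + P_{Hop} = 0 ⇒ P_{Go} = 46 + (1/6)P_{Hop}.
Setting P_{Go} = P_{Hop} in the reaction function: P_{Go} = 46 + (1/6)P_{Go}, so P_{Go} = 46 / (5/6) = 55.2.

55.2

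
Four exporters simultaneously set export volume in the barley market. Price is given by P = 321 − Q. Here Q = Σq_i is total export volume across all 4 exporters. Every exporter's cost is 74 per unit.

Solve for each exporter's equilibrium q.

A representative exporter's profit is π_i = q_i(321 − Q) − 74q_i, with Q = q_i + Σ_{j≠i} q_j.
First-order condition: 247 − 2q_i − Σ_{j≠i} q_j = 0.
With identical exporters, set every q_j = q: then 247 − 2q − 3q = 0, i.e. q = 247/5 = 49.4.

49.4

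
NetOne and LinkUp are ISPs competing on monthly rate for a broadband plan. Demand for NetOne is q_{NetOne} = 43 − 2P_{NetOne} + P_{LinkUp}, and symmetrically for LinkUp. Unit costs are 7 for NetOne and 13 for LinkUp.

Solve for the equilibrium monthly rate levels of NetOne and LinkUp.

NetOne's profit: π = (P_{NetOne} − 7)(43 − 2P_{NetOne} + P_{LinkUp}).
∂π/∂P_{NetOne} = 57 − 4P_{NetOne} + P_{LinkUp} = 0 ⇒ P_{NetOne} = 14.25 + 0.25P_{LinkUp}.
Similarly P_{LinkUp} = 17.25 + 0.25P_{NetOne}.
Plugging P_{LinkUp} into NetOne's best response: P_{NetOne} = 14.25 + 0.25(17.25 + 0.25P_{NetOne}) ⇒ 0.9375P_{NetOne} = 18.5625, so P_{NetOne} = 19.8.
Then P_{LinkUp} = 17.25 + 0.25·19.8 = 22.2.

19.8, 22.2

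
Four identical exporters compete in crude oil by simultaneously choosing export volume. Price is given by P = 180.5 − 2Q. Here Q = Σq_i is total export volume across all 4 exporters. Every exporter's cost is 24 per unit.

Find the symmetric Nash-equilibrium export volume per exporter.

A representative exporter's profit is π_i = q_i(180.5 − 2Q) − 24q_i, with Q = q_i + Σ_{j≠i} q_j.
First-order condition: 156.5 − 4q_i − 2Σ_{j≠i} q_j = 0.
With identical exporters, set every q_j = q: then 156.5 − 4q − 6q = 0, i.e. q = 156.5/10 = 15.65.

15.65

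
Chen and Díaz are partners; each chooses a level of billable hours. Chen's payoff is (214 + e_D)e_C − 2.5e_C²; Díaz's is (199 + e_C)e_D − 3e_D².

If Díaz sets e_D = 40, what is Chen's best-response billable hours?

Expanding Chen's payoff: 214e_C + e_De_C − 2.5e_C².
∂π/∂e_C = 214 + e_D − 5e_C = 0, so e_C = 42.8 + 0.2e_D.
At e_D = 40: e_C = 42.8 + 0.2·40 = 50.8.

50.8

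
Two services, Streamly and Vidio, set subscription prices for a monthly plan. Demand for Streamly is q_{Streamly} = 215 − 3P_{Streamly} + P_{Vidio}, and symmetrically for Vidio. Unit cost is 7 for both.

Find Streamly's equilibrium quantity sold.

Streamly's profit: π = (P_{Streamly} − 7)(215 − 3P_{Streamly} + P_{Vidio}).
∂π/∂P_{Streamly} = 236 − 6P_{Streamly} + P_{Vidio} = 0 ⇒ P_{Streamly} = 118/3 + (1/6)P_{Vidio}.
Setting P_{Streamly} = P_{Vidio} in the reaction function: P_{Streamly} = 118/3 + (1/6)P_{Streamly}, so P_{Streamly} = (118/3) / (5/6) = 47.2.
q_{Streamly} = 215 − 3·47.2 + 47.2 = 120.6.

120.6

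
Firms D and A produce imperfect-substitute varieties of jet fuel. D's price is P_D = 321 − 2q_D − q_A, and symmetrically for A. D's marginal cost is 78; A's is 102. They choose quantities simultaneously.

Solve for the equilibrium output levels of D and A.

50.2, 42.2

Firm D's profit: π = q_D(321 − 2q_D − q_A) − 78q_D.
∂π/∂q_D = 243 − 4q_D − q_A = 0 ⇒ q_D = 60.75 − 0.25q_A.
Similarly q_A = 54.75 − 0.25q_D.
Substituting the second reaction function into the first: q_D = 60.75 − 0.25(54.75 − 0.25q_D), which gives 0.9375q_D = 47.0625 ⇒ q_D = 50.2.
Then q_A = 54.75 − 0.25·50.2 = 42.2.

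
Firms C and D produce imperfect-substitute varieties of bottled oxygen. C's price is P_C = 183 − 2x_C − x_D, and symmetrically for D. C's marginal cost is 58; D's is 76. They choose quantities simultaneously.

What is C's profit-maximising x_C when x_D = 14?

27.75

Firm C's profit: π = x_C(183 − 2x_C − x_D) − 58x_C.
∂π/∂x_C = 125 − 4x_C − x_D = 0 ⇒ x_C = 31.25 − 0.25x_D.
At x_D = 14: x_C = 31.25 − 0.25·14 = 27.75.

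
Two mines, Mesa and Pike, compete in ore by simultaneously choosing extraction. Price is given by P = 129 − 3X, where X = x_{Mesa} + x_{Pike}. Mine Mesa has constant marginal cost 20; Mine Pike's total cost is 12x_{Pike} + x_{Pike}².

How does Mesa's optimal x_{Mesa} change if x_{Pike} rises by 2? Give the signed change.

-1

Mine Mesa's profit: π = x_{Mesa}(129 − 3(x_{Mesa} + x_{Pike})) − 20x_{Mesa}.
∂π/∂x_{Mesa} = 109 − 6x_{Mesa} − 3x_{Pike} = 0, so x_{Mesa} = 109/6 − 0.5x_{Pike}.
The reaction-function slope is −0.5, so a 2-unit rise in x_{Pike} moves x_{Mesa} by −0.5 × 2 = −1. Mesa's best response falls — the actions are strategic substitutes.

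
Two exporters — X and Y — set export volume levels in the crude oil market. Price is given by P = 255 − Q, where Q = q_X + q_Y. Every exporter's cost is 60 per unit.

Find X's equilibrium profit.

Exporter X's profit: π = q_X(255 − (q_X + q_Y)) − 60q_X.
∂π/∂q_X = 195 − 2q_X − q_Y = 0, so q_X = 97.5 − 0.5q_Y.
Setting q_X = q_Y in the reaction function: q_X = 97.5 − 0.5q_X, so q_X = 97.5 / 1.5 = 65.
Price P = 255 − 130 = 125.
X's profit: (125 − 60)·65 = 4225.

4225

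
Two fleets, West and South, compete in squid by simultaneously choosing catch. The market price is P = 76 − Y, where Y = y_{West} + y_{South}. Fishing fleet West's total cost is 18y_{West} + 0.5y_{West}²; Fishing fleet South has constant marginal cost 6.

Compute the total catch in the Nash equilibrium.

Fishing fleet West's profit: π = y_{West}(76 − (y_{West} + y_{South})) − 18y_{West} − 0.5y_{West}².
∂π/∂y_{West} = 58 − 3y_{West} − y_{South} = 0, so y_{West} = 58/3 − (1/3)y_{South}.
For South: ∂π/∂y_{South} = 70 − 2y_{South} − y_{West} = 0 ⇒ y_{South} = 35 − 0.5y_{West}.
Substituting the second reaction function into the first: y_{West} = 58/3 − (1/3)(35 − 0.5y_{West}), which gives (5/6)y_{West} = 23/3 ⇒ y_{West} = 9.2.
Then y_{South} = 35 − 0.5·9.2 = 30.4.
Total catch: 9.2 + 30.4 = 39.6.

39.6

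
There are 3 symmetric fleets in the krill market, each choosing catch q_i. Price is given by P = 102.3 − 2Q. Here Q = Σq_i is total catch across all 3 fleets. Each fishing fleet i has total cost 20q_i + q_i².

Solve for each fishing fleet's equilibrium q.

8.23

A representative fishing fleet's profit is π_i = q_i(102.3 − 2Q) − 20q_i − q_i², with Q = q_i + Σ_{j≠i} q_j.
First-order condition: 82.3 − 6q_i − 2Σ_{j≠i} q_j = 0.
Imposing symmetry (q_j = q for all j) turns Σ_{j≠i} q_j into 2q, so 82.3 = 10q and q = 8.23.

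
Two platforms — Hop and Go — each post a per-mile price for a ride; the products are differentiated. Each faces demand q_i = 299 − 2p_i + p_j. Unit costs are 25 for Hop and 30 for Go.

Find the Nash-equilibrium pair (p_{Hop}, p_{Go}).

Hop's profit: π = (p_{Hop} − 25)(299 − 2p_{Hop} + p_{Go}).
∂π/∂p_{Hop} = 349 − 4p_{Hop} + p_{Go} = 0 ⇒ p_{Hop} = 87.25 + 0.25p_{Go}.
Similarly p_{Go} = 89.75 + 0.25p_{Hop}.
Solving the two reaction functions simultaneously: (1 − (0.25)(0.25))p_{Hop} = 87.25 + 0.25·89.75, so 0.9375p_{Hop} = 109.6875 and p_{Hop} = 117.
Then p_{Go} = 89.75 + 0.25·117 = 119.

117, 119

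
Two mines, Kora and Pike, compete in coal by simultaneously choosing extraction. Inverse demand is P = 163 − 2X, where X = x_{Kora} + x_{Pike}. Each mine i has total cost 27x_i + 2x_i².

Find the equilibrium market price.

108.6

Mine Kora's profit: π = x_{Kora}(163 − 2(x_{Kora} + x_{Pike})) − 27x_{Kora} − 2x_{Kora}².
∂π/∂x_{Kora} = 136 − 8x_{Kora} − 2x_{Pike} = 0, so x_{Kora} = 17 − 0.25x_{Pike}.
By symmetry x_{Pike} = x_{Kora}; substituting into the reaction function, 1.25x_{Kora} = 17 and x_{Kora} = 13.6.
Equilibrium price: P = 163 − 2·27.2 = 108.6.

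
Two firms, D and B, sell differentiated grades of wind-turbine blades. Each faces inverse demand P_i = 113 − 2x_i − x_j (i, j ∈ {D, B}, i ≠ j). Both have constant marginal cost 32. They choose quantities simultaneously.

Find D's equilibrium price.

Firm D's profit: π = x_D(113 − 2x_D − x_B) − 32x_D.
∂π/∂x_D = 81 − 4x_D − x_B = 0 ⇒ x_D = 20.25 − 0.25x_B.
By symmetry x_B = x_D; substituting into the reaction function, 1.25x_D = 20.25 and x_D = 16.2.
P_D = 113 − 2·16.2 − 16.2 = 64.4.

64.4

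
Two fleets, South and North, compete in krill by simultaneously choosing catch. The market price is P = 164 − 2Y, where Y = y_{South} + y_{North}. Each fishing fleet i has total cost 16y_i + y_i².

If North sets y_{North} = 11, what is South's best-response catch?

Fishing fleet South's profit: π = y_{South}(164 − 2(y_{South} + y_{North})) − 16y_{South} − y_{South}².
∂π/∂y_{South} = 148 − 6y_{South} − 2y_{North} = 0, so y_{South} = 74/3 − (1/3)y_{North}.
At y_{North} = 11: y_{South} = 74/3 − (1/3)·11 = 21.

21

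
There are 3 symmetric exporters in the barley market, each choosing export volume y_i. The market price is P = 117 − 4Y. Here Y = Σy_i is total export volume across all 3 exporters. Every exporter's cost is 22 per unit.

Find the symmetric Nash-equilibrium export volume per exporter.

5.9375

A representative exporter's profit is π_i = y_i(117 − 4Y) − 22y_i, with Y = y_i + Σ_{j≠i} y_j.
First-order condition: 95 − 8y_i − 4Σ_{j≠i} y_j = 0.
In a symmetric equilibrium every exporter chooses the same y, so Σ_{j≠i} y_j = 2y. The condition becomes 95 − 16y = 0, giving y = 95/16 = 5.9375.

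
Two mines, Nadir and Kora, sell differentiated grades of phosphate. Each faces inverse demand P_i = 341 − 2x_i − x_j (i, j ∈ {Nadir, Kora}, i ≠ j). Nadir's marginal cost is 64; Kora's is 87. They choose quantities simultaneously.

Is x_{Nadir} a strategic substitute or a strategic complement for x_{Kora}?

strategic substitutes

Mine Nadir's profit: π = x_{Nadir}(341 − 2x_{Nadir} − x_{Kora}) − 64x_{Nadir}.
∂π/∂x_{Nadir} = 277 − 4x_{Nadir} − x_{Kora} = 0 ⇒ x_{Nadir} = 69.25 − 0.25x_{Kora}.
The best-response slope dx_{Nadir}/dx_{Kora} = −0.25 < 0: the reaction function is downward-sloping, so the choices are strategic substitutes.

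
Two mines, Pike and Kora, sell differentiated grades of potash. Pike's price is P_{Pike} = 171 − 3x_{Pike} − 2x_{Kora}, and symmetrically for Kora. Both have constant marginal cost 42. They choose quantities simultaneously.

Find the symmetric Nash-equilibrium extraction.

16.125

Mine Pike's profit: π = x_{Pike}(171 − 3x_{Pike} − 2x_{Kora}) − 42x_{Pike}.
∂π/∂x_{Pike} = 129 − 6x_{Pike} − 2x_{Kora} = 0 ⇒ x_{Pike} = 21.5 − (1/3)x_{Kora}.
By symmetry x_{Kora} = x_{Pike}; substituting into the reaction function, (4/3)x_{Pike} = 21.5 and x_{Pike} = 16.125.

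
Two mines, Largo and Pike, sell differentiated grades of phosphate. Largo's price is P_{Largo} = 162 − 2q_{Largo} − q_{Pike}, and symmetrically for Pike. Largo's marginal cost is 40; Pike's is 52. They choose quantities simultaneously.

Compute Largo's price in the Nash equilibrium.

90.4

Mine Largo's profit: π = q_{Largo}(162 − 2q_{Largo} − q_{Pike}) − 40q_{Largo}.
∂π/∂q_{Largo} = 122 − 4q_{Largo} − q_{Pike} = 0 ⇒ q_{Largo} = 30.5 − 0.25q_{Pike}.
Similarly q_{Pike} = 27.5 − 0.25q_{Largo}.
Solving the two reaction functions simultaneously: (1 − (−0.25)(−0.25))q_{Largo} = 30.5 − 0.25·27.5, so 0.9375q_{Largo} = 23.625 and q_{Largo} = 25.2.
Then q_{Pike} = 27.5 − 0.25·25.2 = 21.2.
P_{Largo} = 162 − 2·25.2 − 21.2 = 90.4.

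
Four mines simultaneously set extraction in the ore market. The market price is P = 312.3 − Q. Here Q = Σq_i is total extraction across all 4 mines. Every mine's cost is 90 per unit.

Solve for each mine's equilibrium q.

A representative mine's profit is π_i = q_i(312.3 − Q) − 90q_i, with Q = q_i + Σ_{j≠i} q_j.
First-order condition: 222.3 − 2q_i − Σ_{j≠i} q_j = 0.
In a symmetric equilibrium every mine chooses the same q, so Σ_{j≠i} q_j = 3q. The condition becomes 222.3 − 5q = 0, giving q = 222.3/5 = 44.46.

44.46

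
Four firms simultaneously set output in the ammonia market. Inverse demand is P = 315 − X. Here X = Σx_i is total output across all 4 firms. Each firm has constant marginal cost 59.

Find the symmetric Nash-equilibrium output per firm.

A representative firm's profit is π_i = x_i(315 − X) − 59x_i, with X = x_i + Σ_{j≠i} x_j.
First-order condition: 256 − 2x_i − Σ_{j≠i} x_j = 0.
With identical firms, set every x_j = x: then 256 − 2x − 3x = 0, i.e. x = 256/5 = 51.2.

51.2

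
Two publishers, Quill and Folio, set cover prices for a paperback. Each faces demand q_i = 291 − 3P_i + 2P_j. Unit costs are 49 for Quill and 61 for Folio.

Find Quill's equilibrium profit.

Quill's profit: π = (P_{Quill} − 49)(291 − 3P_{Quill} + 2P_{Folio}).
∂π/∂P_{Quill} = 438 − 6P_{Quill} + 2P_{Folio} = 0 ⇒ P_{Quill} = 73 + (1/3)P_{Folio}.
Similarly P_{Folio} = 79 + (1/3)P_{Quill}.
Plugging P_{Folio} into Quill's best response: P_{Quill} = 73 + (1/3)(79 + (1/3)P_{Quill}) ⇒ (8/9)P_{Quill} = 298/3, so P_{Quill} = 111.75.
Then P_{Folio} = 79 + (1/3)·111.75 = 116.25.
q_{Quill} = 291 − 3·111.75 + 2·116.25 = 188.25.
Profit = (111.75 − 49)·188.25 = 11812.6875.

11812.6875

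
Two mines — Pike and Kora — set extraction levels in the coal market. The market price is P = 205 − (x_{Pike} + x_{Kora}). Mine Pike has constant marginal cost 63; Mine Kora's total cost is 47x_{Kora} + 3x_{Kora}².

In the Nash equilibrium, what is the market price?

128.2

Mine Pike's profit: π = x_{Pike}(205 − (x_{Pike} + x_{Kora})) − 63x_{Pike}.
∂π/∂x_{Pike} = 142 − 2x_{Pike} − x_{Kora} = 0, so x_{Pike} = 71 − 0.5x_{Kora}.
For Kora: ∂π/∂x_{Kora} = 158 − 8x_{Kora} − x_{Pike} = 0 ⇒ x_{Kora} = 19.75 − 0.125x_{Pike}.
Solving the two reaction functions simultaneously: (1 − (−0.5)(−0.125))x_{Pike} = 71 − 0.5·19.75, so 0.9375x_{Pike} = 61.125 and x_{Pike} = 65.2.
Then x_{Kora} = 19.75 − 0.125·65.2 = 11.6.
Equilibrium price: P = 205 − 76.8 = 128.2.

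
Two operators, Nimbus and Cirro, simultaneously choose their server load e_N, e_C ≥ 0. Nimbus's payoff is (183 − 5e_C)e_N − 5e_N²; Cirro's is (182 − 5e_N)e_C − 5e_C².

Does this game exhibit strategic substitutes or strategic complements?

strategic substitutes

Expanding Nimbus's payoff: 183e_N − 5e_Ce_N − 5e_N².
∂π/∂e_N = 183 − 5e_C − 10e_N = 0, so e_N = 18.3 − 0.5e_C.
The best-response slope de_N/de_C = −0.5 < 0: the reaction function is downward-sloping, so the choices are strategic substitutes.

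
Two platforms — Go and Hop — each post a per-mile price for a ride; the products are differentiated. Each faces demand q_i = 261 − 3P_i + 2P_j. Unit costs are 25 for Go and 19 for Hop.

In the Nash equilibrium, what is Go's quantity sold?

Go's profit: π = (P_{Go} − 25)(261 − 3P_{Go} + 2P_{Hop}).
∂π/∂P_{Go} = 336 − 6P_{Go} + 2P_{Hop} = 0 ⇒ P_{Go} = 56 + (1/3)P_{Hop}.
Similarly P_{Hop} = 53 + (1/3)P_{Go}.
Solving the two reaction functions simultaneously: (1 − (1/3)(1/3))P_{Go} = 56 + (1/3)·53, so (8/9)P_{Go} = 221/3 and P_{Go} = 82.875.
Then P_{Hop} = 53 + (1/3)·82.875 = 80.625.
q_{Go} = 261 − 3·82.875 + 2·80.625 = 173.625.

173.625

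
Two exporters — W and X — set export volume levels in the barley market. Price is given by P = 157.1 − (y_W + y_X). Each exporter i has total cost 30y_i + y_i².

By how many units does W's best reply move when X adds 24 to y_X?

-6

Exporter W's profit: π = y_W(157.1 − (y_W + y_X)) − 30y_W − y_W².
∂π/∂y_W = 127.1 − 4y_W − y_X = 0, so y_W = 31.775 − 0.25y_X.
The reaction-function slope is −0.25, so a 24-unit rise in y_X moves y_W by −0.25 × 24 = −6. W's best response falls — the actions are strategic substitutes.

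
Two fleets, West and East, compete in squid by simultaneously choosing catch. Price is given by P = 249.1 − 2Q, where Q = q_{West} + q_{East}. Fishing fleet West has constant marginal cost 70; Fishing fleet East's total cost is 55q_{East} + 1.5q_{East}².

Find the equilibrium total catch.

53.4875

Fishing fleet West's profit: π = q_{West}(249.1 − 2(q_{West} + q_{East})) − 70q_{West}.
∂π/∂q_{West} = 179.1 − 4q_{West} − 2q_{East} = 0, so q_{West} = 44.775 − 0.5q_{East}.
For East: ∂π/∂q_{East} = 194.1 − 7q_{East} − 2q_{West} = 0 ⇒ q_{East} = 1941/70 − (2/7)q_{West}.
Plugging q_{East} into West's best response: q_{West} = 44.775 − 0.5(1941/70 − (2/7)q_{West}) ⇒ (6/7)q_{West} = 1731/56, so q_{West} = 36.0625.
Then q_{East} = 1941/70 − (2/7)·36.0625 = 17.425.
Total catch: 36.0625 + 17.425 = 53.4875.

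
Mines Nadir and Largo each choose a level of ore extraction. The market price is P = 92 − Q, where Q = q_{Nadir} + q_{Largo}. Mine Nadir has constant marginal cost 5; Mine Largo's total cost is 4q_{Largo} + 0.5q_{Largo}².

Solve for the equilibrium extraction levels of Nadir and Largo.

Mine Nadir's profit: π = q_{Nadir}(92 − (q_{Nadir} + q_{Largo})) − 5q_{Nadir}.
∂π/∂q_{Nadir} = 87 − 2q_{Nadir} − q_{Largo} = 0, so q_{Nadir} = 43.5 − 0.5q_{Largo}.
For Largo: ∂π/∂q_{Largo} = 88 − 3q_{Largo} − q_{Nadir} = 0 ⇒ q_{Largo} = 88/3 − (1/3)q_{Nadir}.
Substituting the second reaction function into the first: q_{Nadir} = 43.5 − 0.5(88/3 − (1/3)q_{Nadir}), which gives (5/6)q_{Nadir} = 173/6 ⇒ q_{Nadir} = 34.6.
Then q_{Largo} = 88/3 − (1/3)·34.6 = 17.8.

34.6, 17.8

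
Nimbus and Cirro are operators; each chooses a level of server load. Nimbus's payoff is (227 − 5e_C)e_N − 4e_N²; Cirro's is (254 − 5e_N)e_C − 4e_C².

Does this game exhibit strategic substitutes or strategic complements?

strategic substitutes

Expanding Nimbus's payoff: 227e_N − 5e_Ce_N − 4e_N².
∂π/∂e_N = 227 − 5e_C − 8e_N = 0, so e_N = 28.375 − 0.625e_C.
The best-response slope de_N/de_C = −0.625 < 0: the reaction function is downward-sloping, so the choices are strategic substitutes.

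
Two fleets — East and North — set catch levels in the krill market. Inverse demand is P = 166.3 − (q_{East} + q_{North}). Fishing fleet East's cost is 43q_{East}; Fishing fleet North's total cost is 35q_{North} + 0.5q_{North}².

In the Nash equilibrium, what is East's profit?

2277.1984

Fishing fleet East's profit: π = q_{East}(166.3 − (q_{East} + q_{North})) − 43q_{East}.
∂π/∂q_{East} = 123.3 − 2q_{East} − q_{North} = 0, so q_{East} = 61.65 − 0.5q_{North}.
For North: ∂π/∂q_{North} = 131.3 − 3q_{North} − q_{East} = 0 ⇒ q_{North} = 1313/30 − (1/3)q_{East}.
Solving the two reaction functions simultaneously: (1 − (−0.5)(−1/3))q_{East} = 61.65 − 0.5·(1313/30), so (5/6)q_{East} = 1193/30 and q_{East} = 47.72.
Then q_{North} = 1313/30 − (1/3)·47.72 = 27.86.
Price P = 166.3 − 75.58 = 90.72.
East's profit: (90.72 − 43)·47.72 = 2277.1984.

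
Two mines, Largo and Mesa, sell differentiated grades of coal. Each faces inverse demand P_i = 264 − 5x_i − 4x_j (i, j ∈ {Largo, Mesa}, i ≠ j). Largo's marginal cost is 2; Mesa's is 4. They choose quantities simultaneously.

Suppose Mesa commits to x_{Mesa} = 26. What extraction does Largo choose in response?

15.8

Mine Largo's profit: π = x_{Largo}(264 − 5x_{Largo} − 4x_{Mesa}) − 2x_{Largo}.
∂π/∂x_{Largo} = 262 − 10x_{Largo} − 4x_{Mesa} = 0 ⇒ x_{Largo} = 26.2 − 0.4x_{Mesa}.
At x_{Mesa} = 26: x_{Largo} = 26.2 − 0.4·26 = 15.8.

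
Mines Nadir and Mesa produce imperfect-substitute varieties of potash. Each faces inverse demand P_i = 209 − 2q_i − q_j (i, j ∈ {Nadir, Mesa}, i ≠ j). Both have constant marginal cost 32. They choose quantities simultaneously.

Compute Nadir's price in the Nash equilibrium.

Mine Nadir's profit: π = q_{Nadir}(209 − 2q_{Nadir} − q_{Mesa}) − 32q_{Nadir}.
∂π/∂q_{Nadir} = 177 − 4q_{Nadir} − q_{Mesa} = 0 ⇒ q_{Nadir} = 44.25 − 0.25q_{Mesa}.
The game is symmetric, so in equilibrium q_{Mesa} = q_{Nadir}: the reaction function gives 1.25q_{Nadir} = 44.25, hence q_{Nadir} = 35.4.
P_{Nadir} = 209 − 2·35.4 − 35.4 = 102.8.

102.8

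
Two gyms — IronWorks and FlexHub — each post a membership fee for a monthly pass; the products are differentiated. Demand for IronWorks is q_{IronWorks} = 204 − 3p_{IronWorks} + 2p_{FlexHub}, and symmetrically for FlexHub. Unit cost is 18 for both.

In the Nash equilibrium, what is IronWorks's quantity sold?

139.5

IronWorks's profit: π = (p_{IronWorks} − 18)(204 − 3p_{IronWorks} + 2p_{FlexHub}).
∂π/∂p_{IronWorks} = 258 − 6p_{IronWorks} + 2p_{FlexHub} = 0 ⇒ p_{IronWorks} = 43 + (1/3)p_{FlexHub}.
The game is symmetric, so in equilibrium p_{FlexHub} = p_{IronWorks}: the reaction function gives (2/3)p_{IronWorks} = 43, hence p_{IronWorks} = 64.5.
q_{IronWorks} = 204 − 3·64.5 + 2·64.5 = 139.5.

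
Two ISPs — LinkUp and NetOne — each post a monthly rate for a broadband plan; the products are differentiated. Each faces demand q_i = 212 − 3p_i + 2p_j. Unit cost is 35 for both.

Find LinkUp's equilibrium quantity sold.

LinkUp's profit: π = (p_{LinkUp} − 35)(212 − 3p_{LinkUp} + 2p_{NetOne}).
∂π/∂p_{LinkUp} = 317 − 6p_{LinkUp} + 2p_{NetOne} = 0 ⇒ p_{LinkUp} = 317/6 + (1/3)p_{NetOne}.
The game is symmetric, so in equilibrium p_{NetOne} = p_{LinkUp}: the reaction function gives (2/3)p_{LinkUp} = 317/6, hence p_{LinkUp} = 79.25.
q_{LinkUp} = 212 − 3·79.25 + 2·79.25 = 132.75.

132.75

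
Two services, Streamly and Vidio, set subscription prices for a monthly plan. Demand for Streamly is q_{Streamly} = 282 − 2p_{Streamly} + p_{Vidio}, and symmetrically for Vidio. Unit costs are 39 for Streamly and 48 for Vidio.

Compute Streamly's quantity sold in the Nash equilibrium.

164.4

Streamly's profit: π = (p_{Streamly} − 39)(282 − 2p_{Streamly} + p_{Vidio}).
∂π/∂p_{Streamly} = 360 − 4p_{Streamly} + p_{Vidio} = 0 ⇒ p_{Streamly} = 90 + 0.25p_{Vidio}.
Similarly p_{Vidio} = 94.5 + 0.25p_{Streamly}.
Plugging p_{Vidio} into Streamly's best response: p_{Streamly} = 90 + 0.25(94.5 + 0.25p_{Streamly}) ⇒ 0.9375p_{Streamly} = 113.625, so p_{Streamly} = 121.2.
Then p_{Vidio} = 94.5 + 0.25·121.2 = 124.8.
q_{Streamly} = 282 − 2·121.2 + 124.8 = 164.4.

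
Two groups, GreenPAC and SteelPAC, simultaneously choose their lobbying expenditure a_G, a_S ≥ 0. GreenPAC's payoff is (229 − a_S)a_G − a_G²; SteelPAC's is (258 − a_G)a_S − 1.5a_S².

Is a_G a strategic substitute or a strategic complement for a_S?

strategic substitutes

Expanding GreenPAC's payoff: 229a_G − a_Sa_G − a_G².
∂π/∂a_G = 229 − a_S − 2a_G = 0, so a_G = 114.5 − 0.5a_S.
The best-response slope da_G/da_S = −0.5 < 0: the reaction function is downward-sloping, so the choices are strategic substitutes.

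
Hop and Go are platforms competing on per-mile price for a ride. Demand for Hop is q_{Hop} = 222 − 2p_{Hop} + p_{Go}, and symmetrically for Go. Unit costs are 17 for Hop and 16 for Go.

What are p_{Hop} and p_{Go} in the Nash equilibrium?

85.2, 84.8

Hop's profit: π = (p_{Hop} − 17)(222 − 2p_{Hop} + p_{Go}).
∂π/∂p_{Hop} = 256 − 4p_{Hop} + p_{Go} = 0 ⇒ p_{Hop} = 64 + 0.25p_{Go}.
Similarly p_{Go} = 63.5 + 0.25p_{Hop}.
Solving the two reaction functions simultaneously: (1 − (0.25)(0.25))p_{Hop} = 64 + 0.25·63.5, so 0.9375p_{Hop} = 79.875 and p_{Hop} = 85.2.
Then p_{Go} = 63.5 + 0.25·85.2 = 84.8.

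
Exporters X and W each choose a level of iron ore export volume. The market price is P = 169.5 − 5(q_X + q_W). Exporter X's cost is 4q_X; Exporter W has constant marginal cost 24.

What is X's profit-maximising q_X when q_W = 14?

9.55

Exporter X's profit: π = q_X(169.5 − 5(q_X + q_W)) − 4q_X.
∂π/∂q_X = 165.5 − 10q_X − 5q_W = 0, so q_X = 16.55 − 0.5q_W.
At q_W = 14: q_X = 16.55 − 0.5·14 = 9.55.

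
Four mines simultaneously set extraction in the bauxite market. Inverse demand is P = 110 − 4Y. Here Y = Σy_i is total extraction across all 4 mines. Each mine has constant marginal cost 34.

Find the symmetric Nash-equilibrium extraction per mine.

A representative mine's profit is π_i = y_i(110 − 4Y) − 34y_i, with Y = y_i + Σ_{j≠i} y_j.
First-order condition: 76 − 8y_i − 4Σ_{j≠i} y_j = 0.
With identical mines, set every y_j = y: then 76 − 8y − 12y = 0, i.e. y = 76/20 = 3.8.

3.8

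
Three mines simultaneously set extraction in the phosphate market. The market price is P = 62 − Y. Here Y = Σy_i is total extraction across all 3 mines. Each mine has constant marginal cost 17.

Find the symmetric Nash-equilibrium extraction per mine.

11.25

A representative mine's profit is π_i = y_i(62 − Y) − 17y_i, with Y = y_i + Σ_{j≠i} y_j.
First-order condition: 45 − 2y_i − Σ_{j≠i} y_j = 0.
With identical mines, set every y_j = y: then 45 − 2y − 2y = 0, i.e. y = 45/4 = 11.25.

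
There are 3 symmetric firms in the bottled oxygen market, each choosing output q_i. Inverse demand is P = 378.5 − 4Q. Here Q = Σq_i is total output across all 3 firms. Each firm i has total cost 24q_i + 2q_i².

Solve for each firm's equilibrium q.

17.725

A representative firm's profit is π_i = q_i(378.5 − 4Q) − 24q_i − 2q_i², with Q = q_i + Σ_{j≠i} q_j.
First-order condition: 354.5 − 12q_i − 4Σ_{j≠i} q_j = 0.
In a symmetric equilibrium every firm chooses the same q, so Σ_{j≠i} q_j = 2q. The condition becomes 354.5 − 20q = 0, giving q = 354.5/20 = 17.725.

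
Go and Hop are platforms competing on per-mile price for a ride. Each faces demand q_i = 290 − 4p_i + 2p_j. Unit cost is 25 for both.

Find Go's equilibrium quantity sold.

Go's profit: π = (p_{Go} − 25)(290 − 4p_{Go} + 2p_{Hop}).
∂π/∂p_{Go} = 390 − 8p_{Go} + 2p_{Hop} = 0 ⇒ p_{Go} = 48.75 + 0.25p_{Hop}.
Setting p_{Go} = p_{Hop} in the reaction function: p_{Go} = 48.75 + 0.25p_{Go}, so p_{Go} = 48.75 / 0.75 = 65.
q_{Go} = 290 − 4·65 + 2·65 = 160.

160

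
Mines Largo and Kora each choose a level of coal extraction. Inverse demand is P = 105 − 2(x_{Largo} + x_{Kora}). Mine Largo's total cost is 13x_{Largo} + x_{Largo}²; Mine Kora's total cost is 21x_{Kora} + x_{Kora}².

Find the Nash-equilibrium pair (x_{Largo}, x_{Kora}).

Mine Largo's profit: π = x_{Largo}(105 − 2(x_{Largo} + x_{Kora})) − 13x_{Largo} − x_{Largo}².
∂π/∂x_{Largo} = 92 − 6x_{Largo} − 2x_{Kora} = 0, so x_{Largo} = 46/3 − (1/3)x_{Kora}.
By the same steps for Kora: x_{Kora} = 14 − (1/3)x_{Largo}.
Substituting the second reaction function into the first: x_{Largo} = 46/3 − (1/3)(14 − (1/3)x_{Largo}), which gives (8/9)x_{Largo} = 32/3 ⇒ x_{Largo} = 12.
Then x_{Kora} = 14 − (1/3)·12 = 10.

12, 10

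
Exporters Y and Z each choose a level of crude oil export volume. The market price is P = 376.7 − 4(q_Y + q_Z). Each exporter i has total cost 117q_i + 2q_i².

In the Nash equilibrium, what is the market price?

Exporter Y's profit: π = q_Y(376.7 − 4(q_Y + q_Z)) − 117q_Y − 2q_Y².
∂π/∂q_Y = 259.7 − 12q_Y − 4q_Z = 0, so q_Y = 2597/120 − (1/3)q_Z.
The game is symmetric, so in equilibrium q_Z = q_Y: the reaction function gives (4/3)q_Y = 2597/120, hence q_Y = 2597/160.
Equilibrium price: P = 376.7 − 4·32.4625 = 246.85.

246.85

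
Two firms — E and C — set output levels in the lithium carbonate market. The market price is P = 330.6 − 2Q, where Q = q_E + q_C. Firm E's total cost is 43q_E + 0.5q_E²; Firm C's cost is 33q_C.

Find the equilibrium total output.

91.75

Firm E's profit: π = q_E(330.6 − 2(q_E + q_C)) − 43q_E − 0.5q_E².
∂π/∂q_E = 287.6 − 5q_E − 2q_C = 0, so q_E = 57.52 − 0.4q_C.
For C: ∂π/∂q_C = 297.6 − 4q_C − 2q_E = 0 ⇒ q_C = 74.4 − 0.5q_E.
Plugging q_C into E's best response: q_E = 57.52 − 0.4(74.4 − 0.5q_E) ⇒ 0.8q_E = 27.76, so q_E = 34.7.
Then q_C = 74.4 − 0.5·34.7 = 57.05.
Total output: 34.7 + 57.05 = 91.75.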